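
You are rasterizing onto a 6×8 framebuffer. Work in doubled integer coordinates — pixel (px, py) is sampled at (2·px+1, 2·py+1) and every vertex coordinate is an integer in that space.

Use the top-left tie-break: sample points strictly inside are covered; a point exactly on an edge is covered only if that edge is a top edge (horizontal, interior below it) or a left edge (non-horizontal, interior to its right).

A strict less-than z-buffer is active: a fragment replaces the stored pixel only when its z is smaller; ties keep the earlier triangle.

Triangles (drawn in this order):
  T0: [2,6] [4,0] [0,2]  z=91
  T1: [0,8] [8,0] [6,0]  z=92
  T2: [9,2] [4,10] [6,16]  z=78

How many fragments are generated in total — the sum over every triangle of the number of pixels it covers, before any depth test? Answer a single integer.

T0:
  2·area = 20  (B↔C swapped to make it positive)
  edge (2, 6)→(0, 2): d=(-2,-4) top-left  bias=+0
  edge (0, 2)→(4, 0): d=(4,-2) top-left  bias=+0
  edge (4, 0)→(2, 6): d=(-2,6) right/bottom  bias=-1
    (1,0)@(3, 1): e=[14,2,4] → #
    (2,0)@(5, 1): e=[22,6,-8] → ·
    (0,1)@(1, 3): e=[2,6,12] → #
    (1,1)@(3, 3): e=[10,10,0] → ·  [on edge]
    (0,2)@(1, 5): e=[-2,14,8] → ·
    (0,4)@(1, 9): e=[-10,30,0] → ·  [on edge]
  covered (2 px):
    · # · · · ·
    # · · · · ·
    · · · · · ·
    · · · · · ·
    · · · · · ·
    · · · · · ·
    · · · · · ·
    · · · · · ·
T1:
  2·area = 16  (B↔C swapped to make it positive)
  edge (0, 8)→(6, 0): d=(6,-8) top-left  bias=+0
  edge (6, 0)→(8, 0): d=(2,0) top-left  bias=+0
  edge (8, 0)→(0, 8): d=(-8,8) right/bottom  bias=-1
    (3,0)@(7, 1): e=[14,2,0] → ·  [on edge]
    (2,1)@(5, 3): e=[10,6,0] → ·  [on edge]
    (1,2)@(3, 5): e=[6,10,0] → ·  [on edge]
    (0,3)@(1, 7): e=[2,14,0] → ·  [on edge]
  covered (0 px):
    · · · · · ·
    · · · · · ·
    · · · · · ·
    · · · · · ·
    · · · · · ·
    · · · · · ·
    · · · · · ·
    · · · · · ·
T2:
  2·area = 46  (B↔C swapped to make it positive)
  edge (9, 2)→(6, 16): d=(-3,14) right/bottom  bias=-1
  edge (6, 16)→(4, 10): d=(-2,-6) top-left  bias=+0
  edge (4, 10)→(9, 2): d=(5,-8) top-left  bias=+0
    (0,0)@(1, 1): e=[115,0,-69] → ·  [on edge]
    (1,3)@(3, 7): e=[69,0,-23] → ·  [on edge]
    (3,3)@(7, 7): e=[13,24,9] → #
    (4,3)@(9, 7): e=[-15,36,25] → ·
    (2,4)@(5, 9): e=[35,8,3] → #
    (4,4)@(9, 9): e=[-21,32,35] → ·
    (2,5)@(5, 11): e=[29,4,13] → #
    (4,5)@(9, 11): e=[-27,28,45] → ·
    (2,6)@(5, 13): e=[23,0,23] → #  [on edge]
    (3,6)@(7, 13): e=[-5,12,39] → ·
    (2,7)@(5, 15): e=[17,-4,33] → ·
  covered (6 px):
    · · · · · ·
    · · · · · ·
    · · · · · ·
    · · · # · ·
    · · # # · ·
    · · # # · ·
    · · # · · ·
    · · · · · ·

Result: 8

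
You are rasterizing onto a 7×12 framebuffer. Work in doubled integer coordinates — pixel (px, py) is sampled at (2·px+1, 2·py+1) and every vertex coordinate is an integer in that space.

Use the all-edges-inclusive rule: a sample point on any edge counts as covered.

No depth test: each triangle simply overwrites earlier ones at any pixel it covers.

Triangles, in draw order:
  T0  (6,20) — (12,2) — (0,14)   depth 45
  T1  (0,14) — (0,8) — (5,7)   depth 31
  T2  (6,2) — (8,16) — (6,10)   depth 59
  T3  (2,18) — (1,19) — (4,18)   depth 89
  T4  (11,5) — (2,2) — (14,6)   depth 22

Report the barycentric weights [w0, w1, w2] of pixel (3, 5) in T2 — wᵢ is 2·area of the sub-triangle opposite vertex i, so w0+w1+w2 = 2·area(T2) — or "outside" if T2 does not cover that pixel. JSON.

T0:
  2·area = 144  (B↔C swapped to make it positive)
  edge (6, 20)→(0, 14): d=(-6,-6) inclusive
  edge (0, 14)→(12, 2): d=(12,-12) inclusive
  edge (12, 2)→(6, 20): d=(-6,18) inclusive
    (6,0)@(13, 1): e=[156,0,-12] → ·  [on edge]
    (5,1)@(11, 3): e=[132,0,12] → █  [on edge]
    (6,1)@(13, 3): e=[144,24,-24] → ·
    (4,2)@(9, 5): e=[108,0,36] → █  [on edge]
    (5,2)@(11, 5): e=[120,24,0] → █  [on edge]
    (6,2)@(13, 5): e=[132,48,-36] → ·
    (3,3)@(7, 7): e=[84,0,60] → █  [on edge]
    (5,3)@(11, 7): e=[108,48,-12] → ·
    (2,4)@(5, 9): e=[60,0,84] → █  [on edge]
    (5,4)@(11, 9): e=[96,72,-24] → ·
    (1,5)@(3, 11): e=[36,0,108] → █  [on edge]
    (4,5)@(9, 11): e=[72,72,0] → █  [on edge]
    (0,6)@(1, 13): e=[12,0,132] → █  [on edge]
    (0,7)@(1, 15): e=[0,24,120] → █  [on edge]
    (1,8)@(3, 17): e=[0,72,72] → █  [on edge]
    (3,8)@(7, 17): e=[24,120,0] → █  [on edge]
    (2,9)@(5, 19): e=[0,120,24] → █  [on edge]
    (3,10)@(7, 21): e=[0,168,-24] → ·  [on edge]
    (2,11)@(5, 23): e=[-24,168,0] → ·  [on edge]
    (4,11)@(9, 23): e=[0,216,-72] → ·  [on edge]
  covered (24 px):
    · · · · · · ·
    · · · · · █ ·
    · · · · █ █ ·
    · · · █ █ · ·
    · · █ █ █ · ·
    · █ █ █ █ · ·
    █ █ █ █ · · ·
    █ █ █ █ · · ·
    · █ █ █ · · ·
    · · █ · · · ·
    · · · · · · ·
    · · · · · · ·
T1:
  2·area = 30
  edge (0, 14)→(0, 8): d=(0,-6) inclusive
  edge (0, 8)→(5, 7): d=(5,-1) inclusive
  edge (5, 7)→(0, 14): d=(-5,7) inclusive
    (2,3)@(5, 7): e=[30,0,0] → █  [on edge]
    (3,3)@(7, 7): e=[42,2,-14] → ·
    (0,4)@(1, 9): e=[6,6,18] → █
    (1,4)@(3, 9): e=[18,8,4] → █
    (2,4)@(5, 9): e=[30,10,-10] → ·
    (0,5)@(1, 11): e=[6,16,8] → █
    (1,5)@(3, 11): e=[18,18,-6] → ·
    (0,6)@(1, 13): e=[6,26,-2] → ·
  covered (4 px):
    · · · · · · ·
    · · · · · · ·
    · · · · · · ·
    · · █ · · · ·
    █ █ · · · · ·
    █ · · · · · ·
    · · · · · · ·
    · · · · · · ·
    · · · · · · ·
    · · · · · · ·
    · · · · · · ·
    · · · · · · ·
T2:
  2·area = 16
  edge (6, 2)→(8, 16): d=(2,14) inclusive
  edge (8, 16)→(6, 10): d=(-2,-6) inclusive
  edge (6, 10)→(6, 2): d=(0,-8) inclusive
    (1,0)@(3, 1): e=[40,0,-24] → ·  [on edge]
    (2,3)@(5, 7): e=[24,0,-8] → ·  [on edge]
    (3,4)@(7, 9): e=[0,8,8] → █  [on edge]
    (4,4)@(9, 9): e=[-28,20,24] → ·
    (3,5)@(7, 11): e=[4,4,8] → █
    (4,5)@(9, 11): e=[-24,16,24] → ·
    (3,6)@(7, 13): e=[8,0,8] → █  [on edge]
    (4,6)@(9, 13): e=[-20,12,24] → ·
    (3,7)@(7, 15): e=[12,-4,8] → ·
    (4,9)@(9, 19): e=[-8,0,24] → ·  [on edge]
    (4,11)@(9, 23): e=[0,-8,24] → ·  [on edge]
  covered (3 px):
    · · · · · · ·
    · · · · · · ·
    · · · · · · ·
    · · · · · · ·
    · · · █ · · ·
    · · · █ · · ·
    · · · █ · · ·
    · · · · · · ·
    · · · · · · ·
    · · · · · · ·
    · · · · · · ·
    · · · · · · ·
T3:
  2·area = 2  (B↔C swapped to make it positive)
  edge (2, 18)→(4, 18): d=(2,0) inclusive
  edge (4, 18)→(1, 19): d=(-3,1) inclusive
  edge (1, 19)→(2, 18): d=(1,-1) inclusive
    (6,3)@(13, 7): e=[-22,24,0] → ·  [on edge]
    (5,4)@(11, 9): e=[-18,20,0] → ·  [on edge]
    (4,5)@(9, 11): e=[-14,16,0] → ·  [on edge]
    (3,6)@(7, 13): e=[-10,12,0] → ·  [on edge]
    (2,7)@(5, 15): e=[-6,8,0] → ·  [on edge]
    (6,7)@(13, 15): e=[-6,0,8] → ·  [on edge]
    (1,8)@(3, 17): e=[-2,4,0] → ·  [on edge]
    (3,8)@(7, 17): e=[-2,0,4] → ·  [on edge]
    (0,9)@(1, 19): e=[2,0,0] → █  [on edge]
    (1,9)@(3, 19): e=[2,-2,2] → ·
    (0,10)@(1, 21): e=[6,-6,2] → ·
  covered (1 px):
    · · · · · · ·
    · · · · · · ·
    · · · · · · ·
    · · · · · · ·
    · · · · · · ·
    · · · · · · ·
    · · · · · · ·
    · · · · · · ·
    · · · · · · ·
    █ · · · · · ·
    · · · · · · ·
    · · · · · · ·
T4:
  degenerate (2·area = 0) — covers nothing

Result: [4,8,4]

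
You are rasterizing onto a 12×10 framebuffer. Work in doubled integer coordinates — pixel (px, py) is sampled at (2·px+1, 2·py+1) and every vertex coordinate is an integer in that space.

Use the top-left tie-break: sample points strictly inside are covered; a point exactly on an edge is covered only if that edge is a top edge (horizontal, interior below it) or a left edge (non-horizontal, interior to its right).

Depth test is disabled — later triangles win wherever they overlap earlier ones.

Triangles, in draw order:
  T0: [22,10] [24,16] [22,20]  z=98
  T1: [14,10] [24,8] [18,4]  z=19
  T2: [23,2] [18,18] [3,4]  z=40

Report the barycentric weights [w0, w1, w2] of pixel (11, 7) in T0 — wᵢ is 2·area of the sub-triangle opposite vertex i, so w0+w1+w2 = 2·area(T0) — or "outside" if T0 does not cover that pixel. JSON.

T0:
  2·area = 20
  edge (22, 10)→(24, 16): d=(2,6) right/bottom  bias=-1
  edge (24, 16)→(22, 20): d=(-2,4) right/bottom  bias=-1
  edge (22, 20)→(22, 10): d=(0,-10) top-left  bias=+0
    (9,0)@(19, 1): e=[0,50,-30] → ·  [on edge]
    (10,3)@(21, 7): e=[0,30,-10] → ·  [on edge]
    (11,6)@(23, 13): e=[0,10,10] → ·  [on edge]
    (11,7)@(23, 15): e=[4,6,10] → #
    (11,8)@(23, 17): e=[8,2,10] → #
    (11,9)@(23, 19): e=[12,-2,10] → ·
  covered (2 px):
    · · · · · · · · · · · ·
    · · · · · · · · · · · ·
    · · · · · · · · · · · ·
    · · · · · · · · · · · ·
    · · · · · · · · · · · ·
    · · · · · · · · · · · ·
    · · · · · · · · · · · ·
    · · · · · · · · · · · #
    · · · · · · · · · · · #
    · · · · · · · · · · · ·
T1:
  2·area = 52  (B↔C swapped to make it positive)
  edge (14, 10)→(18, 4): d=(4,-6) top-left  bias=+0
  edge (18, 4)→(24, 8): d=(6,4) right/bottom  bias=-1
  edge (24, 8)→(14, 10): d=(-10,2) right/bottom  bias=-1
    (9,2)@(19, 5): e=[10,2,40] → #
    (10,2)@(21, 5): e=[22,-6,36] → ·
    (8,3)@(17, 7): e=[6,22,24] → #
    (10,3)@(21, 7): e=[30,6,16] → #
    (11,3)@(23, 7): e=[42,-2,12] → ·
    (7,4)@(15, 9): e=[2,42,8] → #
    (9,4)@(19, 9): e=[26,26,0] → ·  [on edge]
    (10,4)@(21, 9): e=[38,18,-4] → ·
    (4,5)@(9, 11): e=[-26,78,0] → ·  [on edge]
    (7,5)@(15, 11): e=[10,54,-12] → ·
    (8,5)@(17, 11): e=[22,46,-16] → ·
  covered (6 px):
    · · · · · · · · · · · ·
    · · · · · · · · · · · ·
    · · · · · · · · · # · ·
    · · · · · · · · # # # ·
    · · · · · · · # # · · ·
    · · · · · · · · · · · ·
    · · · · · · · · · · · ·
    · · · · · · · · · · · ·
    · · · · · · · · · · · ·
    · · · · · · · · · · · ·
T2:
  2·area = 310
  edge (23, 2)→(18, 18): d=(-5,16) right/bottom  bias=-1
  edge (18, 18)→(3, 4): d=(-15,-14) top-left  bias=+0
  edge (3, 4)→(23, 2): d=(20,-2) top-left  bias=+0
    (6,1)@(13, 3): e=[155,155,0] → #  [on edge]
    (7,1)@(15, 3): e=[123,183,4] → #
    (8,1)@(17, 3): e=[91,211,8] → #
    (9,1)@(19, 3): e=[59,239,12] → #
    (10,1)@(21, 3): e=[27,267,16] → #
    (11,1)@(23, 3): e=[-5,295,20] → ·
    (2,2)@(5, 5): e=[273,13,24] → #
    (3,2)@(7, 5): e=[241,41,28] → #
    (4,2)@(9, 5): e=[209,69,32] → #
    (5,2)@(11, 5): e=[177,97,36] → #
    (11,2)@(23, 5): e=[-15,265,60] → ·
    (2,3)@(5, 7): e=[263,-17,64] → ·
  covered (40 px):
    · · · · · · · · · · · ·
    · · · · · · # # # # # ·
    · · # # # # # # # # # ·
    · · · # # # # # # # # ·
    · · · · # # # # # # · ·
    · · · · · # # # # # · ·
    · · · · · · # # # # · ·
    · · · · · · · # # · · ·
    · · · · · · · · # · · ·
    · · · · · · · · · · · ·

Final: [6,10,4]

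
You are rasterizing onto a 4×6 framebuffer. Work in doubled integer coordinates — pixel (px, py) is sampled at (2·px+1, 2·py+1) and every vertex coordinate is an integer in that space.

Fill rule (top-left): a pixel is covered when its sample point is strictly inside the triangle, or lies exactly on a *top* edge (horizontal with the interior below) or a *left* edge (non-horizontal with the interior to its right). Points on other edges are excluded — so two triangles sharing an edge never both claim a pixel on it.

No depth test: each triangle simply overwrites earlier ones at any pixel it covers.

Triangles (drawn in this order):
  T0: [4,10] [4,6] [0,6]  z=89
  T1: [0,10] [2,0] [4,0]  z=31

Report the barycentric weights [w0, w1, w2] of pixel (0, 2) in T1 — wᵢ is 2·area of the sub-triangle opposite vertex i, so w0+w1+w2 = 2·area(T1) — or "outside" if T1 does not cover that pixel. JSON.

T0:
  2·area = 16  (B↔C swapped to make it positive)
  edge (4, 10)→(0, 6): d=(-4,-4) top-left  bias=+0
  edge (0, 6)→(4, 6): d=(4,0) top-left  bias=+0
  edge (4, 6)→(4, 10): d=(0,4) right/bottom  bias=-1
    (0,3)@(1, 7): e=[0,4,12] → █  [on edge]
    (1,3)@(3, 7): e=[8,4,4] → █
    (2,3)@(5, 7): e=[16,4,-4] → ·
    (0,4)@(1, 9): e=[-8,12,12] → ·
    (1,4)@(3, 9): e=[0,12,4] → █  [on edge]
    (2,4)@(5, 9): e=[8,12,-4] → ·
    (1,5)@(3, 11): e=[-8,20,4] → ·
    (2,5)@(5, 11): e=[0,20,-4] → ·  [on edge]
  covered (3 px):
    · · · ·
    · · · ·
    · · · ·
    █ █ · ·
    · █ · ·
    · · · ·
T1:
  2·area = 20
  edge (0, 10)→(2, 0): d=(2,-10) top-left  bias=+0
  edge (2, 0)→(4, 0): d=(2,0) top-left  bias=+0
  edge (4, 0)→(0, 10): d=(-4,10) right/bottom  bias=-1
    (1,0)@(3, 1): e=[12,2,6] → █
    (2,0)@(5, 1): e=[32,2,-14] → ·
    (1,1)@(3, 3): e=[16,6,-2] → ·
    (0,2)@(1, 5): e=[0,10,10] → █  [on edge]
    (1,2)@(3, 5): e=[20,10,-10] → ·
    (0,3)@(1, 7): e=[4,14,2] → █
    (1,3)@(3, 7): e=[24,14,-18] → ·
    (0,4)@(1, 9): e=[8,18,-6] → ·
  covered (3 px):
    · █ · ·
    · · · ·
    █ · · ·
    █ · · ·
    · · · ·
    · · · ·

Result: [10,10,0]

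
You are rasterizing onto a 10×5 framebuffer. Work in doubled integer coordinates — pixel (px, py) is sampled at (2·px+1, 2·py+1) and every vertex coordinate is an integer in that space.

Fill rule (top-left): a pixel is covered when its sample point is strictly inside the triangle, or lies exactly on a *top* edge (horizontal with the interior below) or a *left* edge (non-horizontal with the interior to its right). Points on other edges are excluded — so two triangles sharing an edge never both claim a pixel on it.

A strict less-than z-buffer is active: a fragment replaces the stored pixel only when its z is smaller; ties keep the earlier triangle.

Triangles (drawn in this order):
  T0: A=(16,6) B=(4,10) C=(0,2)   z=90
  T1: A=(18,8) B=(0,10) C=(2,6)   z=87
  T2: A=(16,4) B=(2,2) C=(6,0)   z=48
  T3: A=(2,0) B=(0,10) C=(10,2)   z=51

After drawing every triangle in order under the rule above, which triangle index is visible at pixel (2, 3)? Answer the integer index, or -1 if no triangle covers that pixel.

T0:
  2·area = 112
  edge (16, 6)→(4, 10): d=(-12,4) right/bottom  bias=-1
  edge (4, 10)→(0, 2): d=(-4,-8) top-left  bias=+0
  edge (0, 2)→(16, 6): d=(16,4) right/bottom  bias=-1
    (0,1)@(1, 3): e=[96,4,12] → #
    (1,1)@(3, 3): e=[88,20,4] → #
    (2,1)@(5, 3): e=[80,36,-4] → ·
    (0,2)@(1, 5): e=[72,-4,44] → ·
    (1,2)@(3, 5): e=[64,12,36] → #
    (2,2)@(5, 5): e=[56,28,28] → #
    (3,2)@(7, 5): e=[48,44,20] → #
    (4,2)@(9, 5): e=[40,60,12] → #
    (5,2)@(11, 5): e=[32,76,4] → #
    (6,2)@(13, 5): e=[24,92,-4] → ·
    (9,2)@(19, 5): e=[0,140,-28] → ·  [on edge]
    (1,3)@(3, 7): e=[40,4,68] → #
    (6,3)@(13, 7): e=[0,84,28] → ·  [on edge]
    (3,4)@(7, 9): e=[0,28,84] → ·  [on edge]
  covered (13 px):
    · · · · · · · · · ·
    # # · · · · · · · ·
    · # # # # # · · · ·
    · # # # # # · · · ·
    · · # · · · · · · ·
T1:
  2·area = 68
  edge (18, 8)→(0, 10): d=(-18,2) right/bottom  bias=-1
  edge (0, 10)→(2, 6): d=(2,-4) top-left  bias=+0
  edge (2, 6)→(18, 8): d=(16,2) right/bottom  bias=-1
    (1,3)@(3, 7): e=[48,6,14] → #
    (2,3)@(5, 7): e=[44,14,10] → #
    (3,3)@(7, 7): e=[40,22,6] → #
    (4,3)@(9, 7): e=[36,30,2] → #
    (5,3)@(11, 7): e=[32,38,-2] → ·
    (0,4)@(1, 9): e=[16,2,50] → #
    (4,4)@(9, 9): e=[0,34,34] → ·  [on edge]
  covered (8 px):
    · · · · · · · · · ·
    · · · · · · · · · ·
    · · · · · · · · · ·
    · # # # # · · · · ·
    # # # # · · · · · ·
T2:
  2·area = 36
  edge (16, 4)→(2, 2): d=(-14,-2) top-left  bias=+0
  edge (2, 2)→(6, 0): d=(4,-2) top-left  bias=+0
  edge (6, 0)→(16, 4): d=(10,4) right/bottom  bias=-1
    (2,0)@(5, 1): e=[20,2,14] → #
    (3,0)@(7, 1): e=[24,6,6] → #
    (4,0)@(9, 1): e=[28,10,-2] → ·
    (2,1)@(5, 3): e=[-8,10,34] → ·
    (3,1)@(7, 3): e=[-4,14,26] → ·
    (4,1)@(9, 3): e=[0,18,18] → #  [on edge]
    (5,1)@(11, 3): e=[4,22,10] → #
    (6,1)@(13, 3): e=[8,26,2] → #
    (7,1)@(15, 3): e=[12,30,-6] → ·
    (4,2)@(9, 5): e=[-28,26,38] → ·
    (5,2)@(11, 5): e=[-24,30,30] → ·
    (6,2)@(13, 5): e=[-20,34,22] → ·
  covered (5 px):
    · · # # · · · · · ·
    · · · · # # # · · ·
    · · · · · · · · · ·
    · · · · · · · · · ·
    · · · · · · · · · ·
T3:
  2·area = 84  (B↔C swapped to make it positive)
  edge (2, 0)→(10, 2): d=(8,2) right/bottom  bias=-1
  edge (10, 2)→(0, 10): d=(-10,8) right/bottom  bias=-1
  edge (0, 10)→(2, 0): d=(2,-10) top-left  bias=+0
    (1,0)@(3, 1): e=[6,66,12] → #
    (2,0)@(5, 1): e=[2,50,32] → #
    (3,0)@(7, 1): e=[-2,34,52] → ·
    (1,1)@(3, 3): e=[22,46,16] → #
    (3,1)@(7, 3): e=[14,14,56] → #
    (4,1)@(9, 3): e=[10,-2,76] → ·
    (0,2)@(1, 5): e=[42,42,0] → #  [on edge]
    (3,2)@(7, 5): e=[30,-6,60] → ·
    (0,3)@(1, 7): e=[58,22,4] → #
    (2,3)@(5, 7): e=[50,-10,44] → ·
    (0,4)@(1, 9): e=[74,2,8] → #
    (1,4)@(3, 9): e=[70,-14,28] → ·
  covered (11 px):
    · # # · · · · · · ·
    · # # # · · · · · ·
    # # # · · · · · · ·
    # # · · · · · · · ·
    # · · · · · · · · ·

Z-buffer (winner per pixel, '.' = empty):
  . 3 2 2 . . . . . .
  0 3 3 3 2 2 2 . . .
  3 3 3 0 0 0 . . . .
  3 3 1 1 1 0 . . . .
  3 1 1 1 . . . . . .

Final: 1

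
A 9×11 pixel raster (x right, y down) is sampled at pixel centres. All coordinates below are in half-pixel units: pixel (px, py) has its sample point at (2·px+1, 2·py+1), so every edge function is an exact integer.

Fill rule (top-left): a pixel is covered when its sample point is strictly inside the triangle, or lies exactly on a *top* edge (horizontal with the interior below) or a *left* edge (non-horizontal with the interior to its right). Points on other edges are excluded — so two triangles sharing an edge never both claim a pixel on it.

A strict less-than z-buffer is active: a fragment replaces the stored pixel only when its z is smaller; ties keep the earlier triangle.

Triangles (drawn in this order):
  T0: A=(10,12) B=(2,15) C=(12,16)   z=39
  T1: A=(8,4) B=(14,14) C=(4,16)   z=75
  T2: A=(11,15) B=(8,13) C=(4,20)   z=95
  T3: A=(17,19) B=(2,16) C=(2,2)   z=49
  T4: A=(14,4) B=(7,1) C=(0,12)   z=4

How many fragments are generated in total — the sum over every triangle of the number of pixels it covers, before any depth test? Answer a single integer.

T0:
  2·area = 38  (B↔C swapped to make it positive)
  edge (10, 12)→(12, 16): d=(2,4) right/bottom  bias=-1
  edge (12, 16)→(2, 15): d=(-10,-1) top-left  bias=+0
  edge (2, 15)→(10, 12): d=(8,-3) top-left  bias=+0
    (4,6)@(9, 13): e=[6,27,5] → #
    (5,6)@(11, 13): e=[-2,29,11] → ·
    (1,7)@(3, 15): e=[34,1,3] → #
    (2,7)@(5, 15): e=[26,3,9] → #
    (3,7)@(7, 15): e=[18,5,15] → #
    (5,7)@(11, 15): e=[2,9,27] → #
    (6,7)@(13, 15): e=[-6,11,33] → ·
    (1,8)@(3, 17): e=[38,-19,19] → ·
    (2,8)@(5, 17): e=[30,-17,25] → ·
    (3,8)@(7, 17): e=[22,-15,31] → ·
    (4,8)@(9, 17): e=[14,-13,37] → ·
    (5,8)@(11, 17): e=[6,-11,43] → ·
  covered (6 px):
    · · · · · · · · ·
    · · · · · · · · ·
    · · · · · · · · ·
    · · · · · · · · ·
    · · · · · · · · ·
    · · · · · · · · ·
    · · · · # · · · ·
    · # # # # # · · ·
    · · · · · · · · ·
    · · · · · · · · ·
    · · · · · · · · ·
T1:
  2·area = 112
  edge (8, 4)→(14, 14): d=(6,10) right/bottom  bias=-1
  edge (14, 14)→(4, 16): d=(-10,2) right/bottom  bias=-1
  edge (4, 16)→(8, 4): d=(4,-12) top-left  bias=+0
    (4,0)@(9, 1): e=[-28,140,0] → ·  [on edge]
    (3,3)@(7, 7): e=[28,84,0] → #  [on edge]
    (4,3)@(9, 7): e=[8,80,24] → #
    (5,3)@(11, 7): e=[-12,76,48] → ·
    (3,4)@(7, 9): e=[40,64,8] → #
    (5,4)@(11, 9): e=[0,56,56] → ·  [on edge]
    (3,5)@(7, 11): e=[52,44,16] → #
    (5,5)@(11, 11): e=[12,36,64] → #
    (6,5)@(13, 11): e=[-8,32,88] → ·
    (2,6)@(5, 13): e=[84,28,0] → #  [on edge]
    (6,6)@(13, 13): e=[4,12,96] → #
    (7,6)@(15, 13): e=[-16,8,120] → ·
    (4,7)@(9, 15): e=[56,0,56] → ·  [on edge]
    (1,9)@(3, 19): e=[140,-28,0] → ·  [on edge]
    (8,9)@(17, 19): e=[0,-56,168] → ·  [on edge]
  covered (14 px):
    · · · · · · · · ·
    · · · · · · · · ·
    · · · · · · · · ·
    · · · # # · · · ·
    · · · # # · · · ·
    · · · # # # · · ·
    · · # # # # # · ·
    · · # # · · · · ·
    · · · · · · · · ·
    · · · · · · · · ·
    · · · · · · · · ·
T2:
  2·area = 29  (B↔C swapped to make it positive)
  edge (11, 15)→(4, 20): d=(-7,5) right/bottom  bias=-1
  edge (4, 20)→(8, 13): d=(4,-7) top-left  bias=+0
  edge (8, 13)→(11, 15): d=(3,2) right/bottom  bias=-1
    (2,5)@(5, 11): e=[58,-29,0] → ·  [on edge]
    (3,7)@(7, 15): e=[20,1,8] → #
    (4,7)@(9, 15): e=[10,15,4] → #
    (5,7)@(11, 15): e=[0,29,0] → ·  [on edge]
    (3,8)@(7, 17): e=[6,9,14] → #
    (4,8)@(9, 17): e=[-4,23,10] → ·
    (2,9)@(5, 19): e=[2,3,24] → #
    (3,9)@(7, 19): e=[-8,17,20] → ·
    (8,9)@(17, 19): e=[-58,87,0] → ·  [on edge]
    (2,10)@(5, 21): e=[-12,11,30] → ·
  covered (4 px):
    · · · · · · · · ·
    · · · · · · · · ·
    · · · · · · · · ·
    · · · · · · · · ·
    · · · · · · · · ·
    · · · · · · · · ·
    · · · · · · · · ·
    · · · # # · · · ·
    · · · # · · · · ·
    · · # · · · · · ·
    · · · · · · · · ·
T3:
  2·area = 210
  edge (17, 19)→(2, 16): d=(-15,-3) top-left  bias=+0
  edge (2, 16)→(2, 2): d=(0,-14) top-left  bias=+0
  edge (2, 2)→(17, 19): d=(15,17) right/bottom  bias=-1
    (1,2)@(3, 5): e=[168,14,28] → #
    (2,2)@(5, 5): e=[174,42,-6] → ·
    (1,3)@(3, 7): e=[138,14,58] → #
    (2,3)@(5, 7): e=[144,42,24] → #
    (3,3)@(7, 7): e=[150,70,-10] → ·
    (1,4)@(3, 9): e=[108,14,88] → #
    (3,4)@(7, 9): e=[120,70,20] → #
    (4,4)@(9, 9): e=[126,98,-14] → ·
    (1,5)@(3, 11): e=[78,14,118] → #
    (4,5)@(9, 11): e=[96,98,16] → #
    (5,5)@(11, 11): e=[102,126,-18] → ·
    (1,6)@(3, 13): e=[48,14,148] → #
    (3,8)@(7, 17): e=[0,70,140] → #  [on edge]
    (8,9)@(17, 19): e=[0,210,0] → ·  [on edge]
  covered (26 px):
    · · · · · · · · ·
    · · · · · · · · ·
    · # · · · · · · ·
    · # # · · · · · ·
    · # # # · · · · ·
    · # # # # · · · ·
    · # # # # # · · ·
    · # # # # # # · ·
    · · · # # # # # ·
    · · · · · · · · ·
    · · · · · · · · ·
T4:
  2·area = 98  (B↔C swapped to make it positive)
  edge (14, 4)→(0, 12): d=(-14,8) right/bottom  bias=-1
  edge (0, 12)→(7, 1): d=(7,-11) top-left  bias=+0
  edge (7, 1)→(14, 4): d=(7,3) right/bottom  bias=-1
    (3,0)@(7, 1): e=[98,0,0] → ·  [on edge]
    (3,1)@(7, 3): e=[70,14,14] → #
    (4,1)@(9, 3): e=[54,36,8] → #
    (5,1)@(11, 3): e=[38,58,2] → #
    (6,1)@(13, 3): e=[22,80,-4] → ·
    (2,2)@(5, 5): e=[58,6,34] → #
    (6,2)@(13, 5): e=[-6,94,10] → ·
    (2,3)@(5, 7): e=[30,20,48] → #
    (4,3)@(9, 7): e=[-2,64,36] → ·
    (5,3)@(11, 7): e=[-18,86,30] → ·
    (1,4)@(3, 9): e=[18,12,68] → #
    (3,4)@(7, 9): e=[-14,56,56] → ·
  covered (12 px):
    · · · · · · · · ·
    · · · # # # · · ·
    · · # # # # · · ·
    · · # # · · · · ·
    · # # · · · · · ·
    # · · · · · · · ·
    · · · · · · · · ·
    · · · · · · · · ·
    · · · · · · · · ·
    · · · · · · · · ·
    · · · · · · · · ·

Result: 62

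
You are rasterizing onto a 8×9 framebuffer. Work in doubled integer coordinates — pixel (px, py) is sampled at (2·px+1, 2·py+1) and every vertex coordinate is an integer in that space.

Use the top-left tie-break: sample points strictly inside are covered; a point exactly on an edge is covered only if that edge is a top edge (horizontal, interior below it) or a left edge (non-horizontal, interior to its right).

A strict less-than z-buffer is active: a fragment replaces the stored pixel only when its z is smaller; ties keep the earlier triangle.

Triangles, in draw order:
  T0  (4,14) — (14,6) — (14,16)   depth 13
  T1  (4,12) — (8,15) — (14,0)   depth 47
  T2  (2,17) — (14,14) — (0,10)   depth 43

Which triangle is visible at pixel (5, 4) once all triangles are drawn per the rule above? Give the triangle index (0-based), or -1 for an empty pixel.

T0:
  2·area = 100
  edge (4, 14)→(14, 6): d=(10,-8) top-left  bias=+0
  edge (14, 6)→(14, 16): d=(0,10) right/bottom  bias=-1
  edge (14, 16)→(4, 14): d=(-10,-2) top-left  bias=+0
    (6,3)@(13, 7): e=[2,10,88] → #
    (7,3)@(15, 7): e=[18,-10,92] → ·
    (5,4)@(11, 9): e=[6,30,64] → #
    (7,4)@(15, 9): e=[38,-10,72] → ·
    (4,5)@(9, 11): e=[10,50,40] → #
    (7,5)@(15, 11): e=[58,-10,52] → ·
    (3,6)@(7, 13): e=[14,70,16] → #
    (7,6)@(15, 13): e=[78,-10,32] → ·
    (3,7)@(7, 15): e=[34,70,-4] → ·
    (4,7)@(9, 15): e=[50,50,0] → #  [on edge]
    (7,7)@(15, 15): e=[98,-10,12] → ·
    (4,8)@(9, 17): e=[70,50,-20] → ·
  covered (13 px):
    · · · · · · · ·
    · · · · · · · ·
    · · · · · · · ·
    · · · · · · # ·
    · · · · · # # ·
    · · · · # # # ·
    · · · # # # # ·
    · · · · # # # ·
    · · · · · · · ·
T1:
  2·area = 78  (B↔C swapped to make it positive)
  edge (4, 12)→(14, 0): d=(10,-12) top-left  bias=+0
  edge (14, 0)→(8, 15): d=(-6,15) right/bottom  bias=-1
  edge (8, 15)→(4, 12): d=(-4,-3) top-left  bias=+0
    (5,2)@(11, 5): e=[14,15,49] → #
    (6,2)@(13, 5): e=[38,-15,55] → ·
    (4,3)@(9, 7): e=[10,33,35] → #
    (6,3)@(13, 7): e=[58,-27,47] → ·
    (3,4)@(7, 9): e=[6,51,21] → #
    (5,4)@(11, 9): e=[54,-9,33] → ·
    (2,5)@(5, 11): e=[2,69,7] → #
    (5,5)@(11, 11): e=[74,-21,25] → ·
    (2,6)@(5, 13): e=[22,57,-1] → ·
    (3,6)@(7, 13): e=[46,27,5] → #
    (4,6)@(9, 13): e=[70,-3,11] → ·
    (3,7)@(7, 15): e=[66,15,-3] → ·
  covered (9 px):
    · · · · · · · ·
    · · · · · · · ·
    · · · · · # · ·
    · · · · # # · ·
    · · · # # · · ·
    · · # # # · · ·
    · · · # · · · ·
    · · · · · · · ·
    · · · · · · · ·
T2:
  2·area = 90  (B↔C swapped to make it positive)
  edge (2, 17)→(0, 10): d=(-2,-7) top-left  bias=+0
  edge (0, 10)→(14, 14): d=(14,4) right/bottom  bias=-1
  edge (14, 14)→(2, 17): d=(-12,3) right/bottom  bias=-1
    (0,5)@(1, 11): e=[5,10,75] → #
    (1,5)@(3, 11): e=[19,2,69] → #
    (2,5)@(5, 11): e=[33,-6,63] → ·
    (0,6)@(1, 13): e=[1,38,51] → #
    (2,6)@(5, 13): e=[29,22,39] → #
    (3,6)@(7, 13): e=[43,14,33] → #
    (4,6)@(9, 13): e=[57,6,27] → #
    (5,6)@(11, 13): e=[71,-2,21] → ·
    (0,7)@(1, 15): e=[-3,66,27] → ·
    (1,7)@(3, 15): e=[11,58,21] → #
    (5,7)@(11, 15): e=[67,26,-3] → ·
    (1,8)@(3, 17): e=[7,86,-3] → ·
  covered (11 px):
    · · · · · · · ·
    · · · · · · · ·
    · · · · · · · ·
    · · · · · · · ·
    · · · · · · · ·
    # # · · · · · ·
    # # # # # · · ·
    · # # # # · · ·
    · · · · · · · ·

Z-buffer (winner per pixel, '.' = empty):
  . . . . . . . .
  . . . . . . . .
  . . . . . 1 . .
  . . . . 1 1 0 .
  . . . 1 1 0 0 .
  2 2 1 1 0 0 0 .
  2 2 2 0 0 0 0 .
  . 2 2 2 0 0 0 .
  . . . . . . . .

Answer: 0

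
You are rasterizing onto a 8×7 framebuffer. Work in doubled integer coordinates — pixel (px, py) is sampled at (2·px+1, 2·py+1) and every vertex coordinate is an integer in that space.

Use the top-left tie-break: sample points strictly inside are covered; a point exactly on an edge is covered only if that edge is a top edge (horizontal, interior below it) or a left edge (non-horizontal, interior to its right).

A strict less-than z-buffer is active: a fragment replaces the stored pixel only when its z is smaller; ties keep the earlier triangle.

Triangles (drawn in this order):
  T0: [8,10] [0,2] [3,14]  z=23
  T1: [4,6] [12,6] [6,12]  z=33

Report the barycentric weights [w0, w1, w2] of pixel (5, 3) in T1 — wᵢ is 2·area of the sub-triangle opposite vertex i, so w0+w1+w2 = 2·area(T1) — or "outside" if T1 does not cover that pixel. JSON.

T0:
  2·area = 72  (B↔C swapped to make it positive)
  edge (8, 10)→(3, 14): d=(-5,4) right/bottom  bias=-1
  edge (3, 14)→(0, 2): d=(-3,-12) top-left  bias=+0
  edge (0, 2)→(8, 10): d=(8,8) right/bottom  bias=-1
    (0,1)@(1, 3): e=[63,9,0] → ·  [on edge]
    (0,2)@(1, 5): e=[53,3,16] → #
    (1,2)@(3, 5): e=[45,27,0] → ·  [on edge]
    (0,3)@(1, 7): e=[43,-3,32] → ·
    (1,3)@(3, 7): e=[35,21,16] → #
    (2,3)@(5, 7): e=[27,45,0] → ·  [on edge]
    (1,4)@(3, 9): e=[25,15,32] → #
    (2,4)@(5, 9): e=[17,39,16] → #
    (3,4)@(7, 9): e=[9,63,0] → ·  [on edge]
    (1,5)@(3, 11): e=[15,9,48] → #
    (3,5)@(7, 11): e=[-1,57,16] → ·
    (4,5)@(9, 11): e=[-9,81,0] → ·  [on edge]
    (5,6)@(11, 13): e=[-27,99,0] → ·  [on edge]
  covered (7 px):
    · · · · · · · ·
    · · · · · · · ·
    # · · · · · · ·
    · # · · · · · ·
    · # # · · · · ·
    · # # · · · · ·
    · # · · · · · ·
T1:
  2·area = 48
  edge (4, 6)→(12, 6): d=(8,0) top-left  bias=+0
  edge (12, 6)→(6, 12): d=(-6,6) right/bottom  bias=-1
  edge (6, 12)→(4, 6): d=(-2,-6) top-left  bias=+0
    (1,1)@(3, 3): e=[-24,72,0] → ·  [on edge]
    (7,1)@(15, 3): e=[-24,0,72] → ·  [on edge]
    (6,2)@(13, 5): e=[-8,0,56] → ·  [on edge]
    (2,3)@(5, 7): e=[8,36,4] → #
    (3,3)@(7, 7): e=[8,24,16] → #
    (4,3)@(9, 7): e=[8,12,28] → #
    (5,3)@(11, 7): e=[8,0,40] → ·  [on edge]
    (2,4)@(5, 9): e=[24,24,0] → #  [on edge]
    (4,4)@(9, 9): e=[24,0,24] → ·  [on edge]
    (2,5)@(5, 11): e=[40,12,-4] → ·
    (3,5)@(7, 11): e=[40,0,8] → ·  [on edge]
    (2,6)@(5, 13): e=[56,0,-8] → ·  [on edge]
  covered (5 px):
    · · · · · · · ·
    · · · · · · · ·
    · · · · · · · ·
    · · # # # · · ·
    · · # # · · · ·
    · · · · · · · ·
    · · · · · · · ·

Result: "outside"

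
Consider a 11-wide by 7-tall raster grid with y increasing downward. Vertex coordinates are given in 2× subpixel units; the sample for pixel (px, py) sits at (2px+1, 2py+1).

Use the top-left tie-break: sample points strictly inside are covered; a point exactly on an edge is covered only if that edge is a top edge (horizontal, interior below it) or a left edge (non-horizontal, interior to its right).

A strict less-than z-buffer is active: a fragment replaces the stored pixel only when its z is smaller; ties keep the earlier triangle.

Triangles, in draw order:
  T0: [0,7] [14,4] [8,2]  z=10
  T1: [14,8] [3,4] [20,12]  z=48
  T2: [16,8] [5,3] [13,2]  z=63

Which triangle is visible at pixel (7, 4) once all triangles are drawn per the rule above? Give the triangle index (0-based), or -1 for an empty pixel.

T0:
  2·area = 46  (B↔C swapped to make it positive)
  edge (0, 7)→(8, 2): d=(8,-5) top-left  bias=+0
  edge (8, 2)→(14, 4): d=(6,2) right/bottom  bias=-1
  edge (14, 4)→(0, 7): d=(-14,3) right/bottom  bias=-1
    (2,0)@(5, 1): e=[-23,0,69] → .  [on edge]
    (3,1)@(7, 3): e=[3,8,35] → X
    (4,1)@(9, 3): e=[13,4,29] → X
    (5,1)@(11, 3): e=[23,0,23] → .  [on edge]
    (2,2)@(5, 5): e=[9,24,13] → X
    (5,2)@(11, 5): e=[39,12,-5] → .
    (8,2)@(17, 5): e=[69,0,-23] → .  [on edge]
    (2,3)@(5, 7): e=[25,36,-15] → .
    (3,3)@(7, 7): e=[35,32,-21] → .
    (4,3)@(9, 7): e=[45,28,-27] → .
  covered (5 px):
    . . . . . . . . . . .
    . . . X X . . . . . .
    . . X X X . . . . . .
    . . . . . . . . . . .
    . . . . . . . . . . .
    . . . . . . . . . . .
    . . . . . . . . . . .
T1:
  2·area = 20  (B↔C swapped to make it positive)
  edge (14, 8)→(20, 12): d=(6,4) right/bottom  bias=-1
  edge (20, 12)→(3, 4): d=(-17,-8) top-left  bias=+0
  edge (3, 4)→(14, 8): d=(11,4) right/bottom  bias=-1
    (5,3)@(11, 7): e=[6,13,1] → X
    (6,3)@(13, 7): e=[-2,29,-7] → .
    (5,4)@(11, 9): e=[18,-21,23] → .
    (7,4)@(15, 9): e=[2,11,7] → X
    (8,4)@(17, 9): e=[-6,27,-1] → .
    (7,5)@(15, 11): e=[14,-23,29] → .
  covered (2 px):
    . . . . . . . . . . .
    . . . . . . . . . . .
    . . . . . . . . . . .
    . . . . . X . . . . .
    . . . . . . . X . . .
    . . . . . . . . . . .
    . . . . . . . . . . .
T2:
  2·area = 51
  edge (16, 8)→(5, 3): d=(-11,-5) top-left  bias=+0
  edge (5, 3)→(13, 2): d=(8,-1) top-left  bias=+0
  edge (13, 2)→(16, 8): d=(3,6) right/bottom  bias=-1
    (10,0)@(21, 1): e=[102,0,-51] → .  [on edge]
    (2,1)@(5, 3): e=[0,0,51] → X  [on edge]
    (3,1)@(7, 3): e=[10,2,39] → X
    (4,1)@(9, 3): e=[20,4,27] → X
    (5,1)@(11, 3): e=[30,6,15] → X
    (6,1)@(13, 3): e=[40,8,3] → X
    (7,1)@(15, 3): e=[50,10,-9] → .
    (2,2)@(5, 5): e=[-22,16,57] → .
    (3,2)@(7, 5): e=[-12,18,45] → .
    (4,2)@(9, 5): e=[-2,20,33] → .
    (5,2)@(11, 5): e=[8,22,21] → X
    (7,2)@(15, 5): e=[28,26,-3] → .
  covered (8 px):
    . . . . . . . . . . .
    . . X X X X X . . . .
    . . . . . X X . . . .
    . . . . . . . X . . .
    . . . . . . . . . . .
    . . . . . . . . . . .
    . . . . . . . . . . .

Z-buffer (winner per pixel, '.' = empty):
  . . . . . . . . . . .
  . . 2 0 0 2 2 . . . .
  . . 0 0 0 2 2 . . . .
  . . . . . 1 . 2 . . .
  . . . . . . . 1 . . .
  . . . . . . . . . . .
  . . . . . . . . . . .

Answer: 1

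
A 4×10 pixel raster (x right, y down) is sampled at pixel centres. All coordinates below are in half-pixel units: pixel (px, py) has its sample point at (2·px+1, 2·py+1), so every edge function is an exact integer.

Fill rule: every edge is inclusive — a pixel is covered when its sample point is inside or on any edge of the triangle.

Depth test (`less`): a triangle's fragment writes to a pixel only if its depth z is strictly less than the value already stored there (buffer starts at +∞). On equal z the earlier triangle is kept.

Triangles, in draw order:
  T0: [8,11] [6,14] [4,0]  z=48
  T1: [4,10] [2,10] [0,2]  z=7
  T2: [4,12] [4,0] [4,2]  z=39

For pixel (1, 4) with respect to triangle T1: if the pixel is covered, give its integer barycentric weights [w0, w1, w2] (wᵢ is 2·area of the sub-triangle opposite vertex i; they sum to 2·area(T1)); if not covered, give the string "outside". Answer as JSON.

T0:
  2·area = 34
  edge (8, 11)→(6, 14): d=(-2,3) inclusive
  edge (6, 14)→(4, 0): d=(-2,-14) inclusive
  edge (4, 0)→(8, 11): d=(4,11) inclusive
    (2,1)@(5, 3): e=[25,8,1] → X
    (3,1)@(7, 3): e=[19,36,-21] → .
    (2,2)@(5, 5): e=[21,4,9] → X
    (3,2)@(7, 5): e=[15,32,-13] → .
    (2,3)@(5, 7): e=[17,0,17] → X  [on edge]
    (3,3)@(7, 7): e=[11,28,-5] → .
    (2,4)@(5, 9): e=[13,-4,25] → .
    (3,4)@(7, 9): e=[7,24,3] → X
    (3,5)@(7, 11): e=[3,20,11] → X
    (3,6)@(7, 13): e=[-1,16,19] → .
  covered (5 px):
    . . . .
    . . X .
    . . X .
    . . X .
    . . . X
    . . . X
    . . . .
    . . . .
    . . . .
    . . . .
T1:
  2·area = 16
  edge (4, 10)→(2, 10): d=(-2,0) inclusive
  edge (2, 10)→(0, 2): d=(-2,-8) inclusive
  edge (0, 2)→(4, 10): d=(4,8) inclusive
    (0,2)@(1, 5): e=[10,2,4] → X
    (1,2)@(3, 5): e=[10,18,-12] → .
    (0,3)@(1, 7): e=[6,-2,12] → .
    (1,4)@(3, 9): e=[2,10,4] → X
    (2,4)@(5, 9): e=[2,26,-12] → .
    (1,5)@(3, 11): e=[-2,6,12] → .
  covered (2 px):
    . . . .
    . . . .
    X . . .
    . . . .
    . X . .
    . . . .
    . . . .
    . . . .
    . . . .
    . . . .
T2:
  degenerate (2·area = 0) — covers nothing

Result: [10,4,2]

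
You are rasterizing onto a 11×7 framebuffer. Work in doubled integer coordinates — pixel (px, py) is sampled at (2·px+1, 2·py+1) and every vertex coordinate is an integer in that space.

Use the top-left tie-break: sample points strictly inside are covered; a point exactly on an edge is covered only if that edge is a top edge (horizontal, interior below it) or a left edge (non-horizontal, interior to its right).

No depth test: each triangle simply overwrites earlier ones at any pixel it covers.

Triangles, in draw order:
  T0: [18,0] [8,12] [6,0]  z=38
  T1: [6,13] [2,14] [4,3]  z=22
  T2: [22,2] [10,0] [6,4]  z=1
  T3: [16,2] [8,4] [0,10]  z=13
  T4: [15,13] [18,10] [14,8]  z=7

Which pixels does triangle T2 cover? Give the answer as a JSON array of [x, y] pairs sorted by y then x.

T0:
  2·area = 144
  edge (18, 0)→(8, 12): d=(-10,12) right/bottom  bias=-1
  edge (8, 12)→(6, 0): d=(-2,-12) top-left  bias=+0
  edge (6, 0)→(18, 0): d=(12,0) top-left  bias=+0
    (3,0)@(7, 1): e=[122,10,12] → X
    (4,0)@(9, 1): e=[98,34,12] → X
    (5,0)@(11, 1): e=[74,58,12] → X
    (6,0)@(13, 1): e=[50,82,12] → X
    (7,0)@(15, 1): e=[26,106,12] → X
    (8,0)@(17, 1): e=[2,130,12] → X
    (9,0)@(19, 1): e=[-22,154,12] → .
    (3,1)@(7, 3): e=[102,6,36] → X
    (8,1)@(17, 3): e=[-18,126,36] → .
    (3,2)@(7, 5): e=[82,2,60] → X
    (7,2)@(15, 5): e=[-14,98,60] → .
    (3,3)@(7, 7): e=[62,-2,84] → .
  covered (18 px):
    . . . X X X X X X . .
    . . . X X X X X . . .
    . . . X X X X . . . .
    . . . . X X . . . . .
    . . . . X . . . . . .
    . . . . . . . . . . .
    . . . . . . . . . . .
T1:
  2·area = 42
  edge (6, 13)→(2, 14): d=(-4,1) right/bottom  bias=-1
  edge (2, 14)→(4, 3): d=(2,-11) top-left  bias=+0
  edge (4, 3)→(6, 13): d=(2,10) right/bottom  bias=-1
    (1,4)@(3, 9): e=[19,1,22] → X
    (2,4)@(5, 9): e=[17,23,2] → X
    (3,4)@(7, 9): e=[15,45,-18] → .
    (1,5)@(3, 11): e=[11,5,26] → X
    (3,5)@(7, 11): e=[7,49,-14] → .
    (1,6)@(3, 13): e=[3,9,30] → X
    (3,6)@(7, 13): e=[-1,53,-10] → .
  covered (6 px):
    . . . . . . . . . . .
    . . . . . . . . . . .
    . . . . . . . . . . .
    . . . . . . . . . . .
    . X X . . . . . . . .
    . X X . . . . . . . .
    . X X . . . . . . . .
T2:
  2·area = 56  (B↔C swapped to make it positive)
  edge (22, 2)→(6, 4): d=(-16,2) right/bottom  bias=-1
  edge (6, 4)→(10, 0): d=(4,-4) top-left  bias=+0
  edge (10, 0)→(22, 2): d=(12,2) right/bottom  bias=-1
    (4,0)@(9, 1): e=[42,0,14] → X  [on edge]
    (5,0)@(11, 1): e=[38,8,10] → X
    (6,0)@(13, 1): e=[34,16,6] → X
    (7,0)@(15, 1): e=[30,24,2] → X
    (8,0)@(17, 1): e=[26,32,-2] → .
    (3,1)@(7, 3): e=[14,0,42] → X  [on edge]
    (7,1)@(15, 3): e=[-2,32,26] → .
    (2,2)@(5, 5): e=[-14,0,70] → .  [on edge]
    (3,2)@(7, 5): e=[-18,8,66] → .
    (4,2)@(9, 5): e=[-22,16,62] → .
    (5,2)@(11, 5): e=[-26,24,58] → .
    (6,2)@(13, 5): e=[-30,32,54] → .
    (1,3)@(3, 7): e=[-42,0,98] → .  [on edge]
    (0,4)@(1, 9): e=[-70,0,126] → .  [on edge]
  covered (8 px):
    . . . . X X X X . . .
    . . . X X X X . . . .
    . . . . . . . . . . .
    . . . . . . . . . . .
    . . . . . . . . . . .
    . . . . . . . . . . .
    . . . . . . . . . . .
T3:
  2·area = 32  (B↔C swapped to make it positive)
  edge (16, 2)→(0, 10): d=(-16,8) right/bottom  bias=-1
  edge (0, 10)→(8, 4): d=(8,-6) top-left  bias=+0
  edge (8, 4)→(16, 2): d=(8,-2) top-left  bias=+0
    (6,1)@(13, 3): e=[8,22,2] → X
    (7,1)@(15, 3): e=[-8,34,6] → .
    (3,2)@(7, 5): e=[24,2,6] → X
    (4,2)@(9, 5): e=[8,14,10] → X
    (5,2)@(11, 5): e=[-8,26,14] → .
    (6,2)@(13, 5): e=[-24,38,18] → .
    (2,3)@(5, 7): e=[8,6,18] → X
    (3,3)@(7, 7): e=[-8,18,22] → .
    (4,3)@(9, 7): e=[-24,30,26] → .
    (2,4)@(5, 9): e=[-24,22,34] → .
  covered (4 px):
    . . . . . . . . . . .
    . . . . . . X . . . .
    . . . X X . . . . . .
    . . X . . . . . . . .
    . . . . . . . . . . .
    . . . . . . . . . . .
    . . . . . . . . . . .
T4:
  2·area = 18  (B↔C swapped to make it positive)
  edge (15, 13)→(14, 8): d=(-1,-5) top-left  bias=+0
  edge (14, 8)→(18, 10): d=(4,2) right/bottom  bias=-1
  edge (18, 10)→(15, 13): d=(-3,3) right/bottom  bias=-1
    (6,1)@(13, 3): e=[0,-18,36] → .  [on edge]
    (10,3)@(21, 7): e=[36,-18,0] → .  [on edge]
    (7,4)@(15, 9): e=[4,2,12] → X
    (8,4)@(17, 9): e=[14,-2,6] → .
    (9,4)@(19, 9): e=[24,-6,0] → .  [on edge]
    (7,5)@(15, 11): e=[2,10,6] → X
    (8,5)@(17, 11): e=[12,6,0] → .  [on edge]
    (7,6)@(15, 13): e=[0,18,0] → .  [on edge]
  covered (2 px):
    . . . . . . . . . . .
    . . . . . . . . . . .
    . . . . . . . . . . .
    . . . . . . . . . . .
    . . . . . . . X . . .
    . . . . . . . X . . .
    . . . . . . . . . . .

Result: [[4,0],[5,0],[6,0],[7,0],[3,1],[4,1],[5,1],[6,1]]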